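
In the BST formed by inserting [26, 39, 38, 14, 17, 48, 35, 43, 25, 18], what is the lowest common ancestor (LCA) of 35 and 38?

Tree insertion order: [26, 39, 38, 14, 17, 48, 35, 43, 25, 18]
Tree (level-order array): [26, 14, 39, None, 17, 38, 48, None, 25, 35, None, 43, None, 18]
In a BST, the LCA of p=35, q=38 is the first node v on the
root-to-leaf path with p <= v <= q (go left if both < v, right if both > v).
Walk from root:
  at 26: both 35 and 38 > 26, go right
  at 39: both 35 and 38 < 39, go left
  at 38: 35 <= 38 <= 38, this is the LCA
LCA = 38


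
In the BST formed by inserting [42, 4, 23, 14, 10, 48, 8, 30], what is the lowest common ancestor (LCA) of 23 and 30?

Tree insertion order: [42, 4, 23, 14, 10, 48, 8, 30]
Tree (level-order array): [42, 4, 48, None, 23, None, None, 14, 30, 10, None, None, None, 8]
In a BST, the LCA of p=23, q=30 is the first node v on the
root-to-leaf path with p <= v <= q (go left if both < v, right if both > v).
Walk from root:
  at 42: both 23 and 30 < 42, go left
  at 4: both 23 and 30 > 4, go right
  at 23: 23 <= 23 <= 30, this is the LCA
LCA = 23


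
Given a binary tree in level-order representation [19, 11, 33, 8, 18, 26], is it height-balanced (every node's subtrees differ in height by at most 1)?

Tree (level-order array): [19, 11, 33, 8, 18, 26]
Definition: a tree is height-balanced if, at every node, |h(left) - h(right)| <= 1 (empty subtree has height -1).
Bottom-up per-node check:
  node 8: h_left=-1, h_right=-1, diff=0 [OK], height=0
  node 18: h_left=-1, h_right=-1, diff=0 [OK], height=0
  node 11: h_left=0, h_right=0, diff=0 [OK], height=1
  node 26: h_left=-1, h_right=-1, diff=0 [OK], height=0
  node 33: h_left=0, h_right=-1, diff=1 [OK], height=1
  node 19: h_left=1, h_right=1, diff=0 [OK], height=2
All nodes satisfy the balance condition.
Result: Balanced


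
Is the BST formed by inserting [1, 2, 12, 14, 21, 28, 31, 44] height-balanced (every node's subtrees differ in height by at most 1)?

Tree (level-order array): [1, None, 2, None, 12, None, 14, None, 21, None, 28, None, 31, None, 44]
Definition: a tree is height-balanced if, at every node, |h(left) - h(right)| <= 1 (empty subtree has height -1).
Bottom-up per-node check:
  node 44: h_left=-1, h_right=-1, diff=0 [OK], height=0
  node 31: h_left=-1, h_right=0, diff=1 [OK], height=1
  node 28: h_left=-1, h_right=1, diff=2 [FAIL (|-1-1|=2 > 1)], height=2
  node 21: h_left=-1, h_right=2, diff=3 [FAIL (|-1-2|=3 > 1)], height=3
  node 14: h_left=-1, h_right=3, diff=4 [FAIL (|-1-3|=4 > 1)], height=4
  node 12: h_left=-1, h_right=4, diff=5 [FAIL (|-1-4|=5 > 1)], height=5
  node 2: h_left=-1, h_right=5, diff=6 [FAIL (|-1-5|=6 > 1)], height=6
  node 1: h_left=-1, h_right=6, diff=7 [FAIL (|-1-6|=7 > 1)], height=7
Node 28 violates the condition: |-1 - 1| = 2 > 1.
Result: Not balanced


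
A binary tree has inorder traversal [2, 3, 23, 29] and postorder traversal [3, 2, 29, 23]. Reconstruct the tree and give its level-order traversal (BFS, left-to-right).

Inorder:   [2, 3, 23, 29]
Postorder: [3, 2, 29, 23]
Algorithm: postorder visits root last, so walk postorder right-to-left;
each value is the root of the current inorder slice — split it at that
value, recurse on the right subtree first, then the left.
Recursive splits:
  root=23; inorder splits into left=[2, 3], right=[29]
  root=29; inorder splits into left=[], right=[]
  root=2; inorder splits into left=[], right=[3]
  root=3; inorder splits into left=[], right=[]
Reconstructed level-order: [23, 2, 29, 3]


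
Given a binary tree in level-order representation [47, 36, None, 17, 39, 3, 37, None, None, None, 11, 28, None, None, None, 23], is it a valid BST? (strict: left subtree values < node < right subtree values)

Level-order array: [47, 36, None, 17, 39, 3, 37, None, None, None, 11, 28, None, None, None, 23]
Validate using subtree bounds (lo, hi): at each node, require lo < value < hi,
then recurse left with hi=value and right with lo=value.
Preorder trace (stopping at first violation):
  at node 47 with bounds (-inf, +inf): OK
  at node 36 with bounds (-inf, 47): OK
  at node 17 with bounds (-inf, 36): OK
  at node 3 with bounds (-inf, 17): OK
  at node 11 with bounds (3, 17): OK
  at node 37 with bounds (17, 36): VIOLATION
Node 37 violates its bound: not (17 < 37 < 36).
Result: Not a valid BST


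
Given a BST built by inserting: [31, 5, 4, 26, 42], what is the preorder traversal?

Tree insertion order: [31, 5, 4, 26, 42]
Tree (level-order array): [31, 5, 42, 4, 26]
Preorder traversal: [31, 5, 4, 26, 42]


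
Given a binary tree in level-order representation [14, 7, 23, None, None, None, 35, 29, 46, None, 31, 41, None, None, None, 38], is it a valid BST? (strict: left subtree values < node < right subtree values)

Level-order array: [14, 7, 23, None, None, None, 35, 29, 46, None, 31, 41, None, None, None, 38]
Validate using subtree bounds (lo, hi): at each node, require lo < value < hi,
then recurse left with hi=value and right with lo=value.
Preorder trace (stopping at first violation):
  at node 14 with bounds (-inf, +inf): OK
  at node 7 with bounds (-inf, 14): OK
  at node 23 with bounds (14, +inf): OK
  at node 35 with bounds (23, +inf): OK
  at node 29 with bounds (23, 35): OK
  at node 31 with bounds (29, 35): OK
  at node 46 with bounds (35, +inf): OK
  at node 41 with bounds (35, 46): OK
  at node 38 with bounds (35, 41): OK
No violation found at any node.
Result: Valid BST


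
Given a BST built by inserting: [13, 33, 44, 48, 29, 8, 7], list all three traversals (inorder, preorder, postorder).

Tree insertion order: [13, 33, 44, 48, 29, 8, 7]
Tree (level-order array): [13, 8, 33, 7, None, 29, 44, None, None, None, None, None, 48]
Inorder (L, root, R): [7, 8, 13, 29, 33, 44, 48]
Preorder (root, L, R): [13, 8, 7, 33, 29, 44, 48]
Postorder (L, R, root): [7, 8, 29, 48, 44, 33, 13]


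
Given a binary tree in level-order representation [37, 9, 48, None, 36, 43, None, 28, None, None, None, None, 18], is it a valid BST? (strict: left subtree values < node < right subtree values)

Level-order array: [37, 9, 48, None, 36, 43, None, 28, None, None, None, None, 18]
Validate using subtree bounds (lo, hi): at each node, require lo < value < hi,
then recurse left with hi=value and right with lo=value.
Preorder trace (stopping at first violation):
  at node 37 with bounds (-inf, +inf): OK
  at node 9 with bounds (-inf, 37): OK
  at node 36 with bounds (9, 37): OK
  at node 28 with bounds (9, 36): OK
  at node 18 with bounds (28, 36): VIOLATION
Node 18 violates its bound: not (28 < 18 < 36).
Result: Not a valid BST


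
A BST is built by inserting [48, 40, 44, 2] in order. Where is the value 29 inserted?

Starting tree (level order): [48, 40, None, 2, 44]
Insertion path: 48 -> 40 -> 2
Result: insert 29 as right child of 2
Final tree (level order): [48, 40, None, 2, 44, None, 29]


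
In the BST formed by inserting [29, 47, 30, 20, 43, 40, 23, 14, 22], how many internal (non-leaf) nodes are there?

Tree built from: [29, 47, 30, 20, 43, 40, 23, 14, 22]
Tree (level-order array): [29, 20, 47, 14, 23, 30, None, None, None, 22, None, None, 43, None, None, 40]
Rule: An internal node has at least one child.
Per-node child counts:
  node 29: 2 child(ren)
  node 20: 2 child(ren)
  node 14: 0 child(ren)
  node 23: 1 child(ren)
  node 22: 0 child(ren)
  node 47: 1 child(ren)
  node 30: 1 child(ren)
  node 43: 1 child(ren)
  node 40: 0 child(ren)
Matching nodes: [29, 20, 23, 47, 30, 43]
Count of internal (non-leaf) nodes: 6


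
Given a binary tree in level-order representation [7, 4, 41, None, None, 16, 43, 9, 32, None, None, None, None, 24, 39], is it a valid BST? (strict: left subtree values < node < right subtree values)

Level-order array: [7, 4, 41, None, None, 16, 43, 9, 32, None, None, None, None, 24, 39]
Validate using subtree bounds (lo, hi): at each node, require lo < value < hi,
then recurse left with hi=value and right with lo=value.
Preorder trace (stopping at first violation):
  at node 7 with bounds (-inf, +inf): OK
  at node 4 with bounds (-inf, 7): OK
  at node 41 with bounds (7, +inf): OK
  at node 16 with bounds (7, 41): OK
  at node 9 with bounds (7, 16): OK
  at node 32 with bounds (16, 41): OK
  at node 24 with bounds (16, 32): OK
  at node 39 with bounds (32, 41): OK
  at node 43 with bounds (41, +inf): OK
No violation found at any node.
Result: Valid BST


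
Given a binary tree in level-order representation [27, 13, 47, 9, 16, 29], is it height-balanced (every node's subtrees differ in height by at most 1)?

Tree (level-order array): [27, 13, 47, 9, 16, 29]
Definition: a tree is height-balanced if, at every node, |h(left) - h(right)| <= 1 (empty subtree has height -1).
Bottom-up per-node check:
  node 9: h_left=-1, h_right=-1, diff=0 [OK], height=0
  node 16: h_left=-1, h_right=-1, diff=0 [OK], height=0
  node 13: h_left=0, h_right=0, diff=0 [OK], height=1
  node 29: h_left=-1, h_right=-1, diff=0 [OK], height=0
  node 47: h_left=0, h_right=-1, diff=1 [OK], height=1
  node 27: h_left=1, h_right=1, diff=0 [OK], height=2
All nodes satisfy the balance condition.
Result: Balanced


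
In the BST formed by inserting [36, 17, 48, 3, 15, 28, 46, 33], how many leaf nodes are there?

Tree built from: [36, 17, 48, 3, 15, 28, 46, 33]
Tree (level-order array): [36, 17, 48, 3, 28, 46, None, None, 15, None, 33]
Rule: A leaf has 0 children.
Per-node child counts:
  node 36: 2 child(ren)
  node 17: 2 child(ren)
  node 3: 1 child(ren)
  node 15: 0 child(ren)
  node 28: 1 child(ren)
  node 33: 0 child(ren)
  node 48: 1 child(ren)
  node 46: 0 child(ren)
Matching nodes: [15, 33, 46]
Count of leaf nodes: 3


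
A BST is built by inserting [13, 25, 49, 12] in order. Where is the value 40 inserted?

Starting tree (level order): [13, 12, 25, None, None, None, 49]
Insertion path: 13 -> 25 -> 49
Result: insert 40 as left child of 49
Final tree (level order): [13, 12, 25, None, None, None, 49, 40]


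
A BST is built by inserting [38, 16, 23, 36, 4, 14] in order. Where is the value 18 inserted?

Starting tree (level order): [38, 16, None, 4, 23, None, 14, None, 36]
Insertion path: 38 -> 16 -> 23
Result: insert 18 as left child of 23
Final tree (level order): [38, 16, None, 4, 23, None, 14, 18, 36]


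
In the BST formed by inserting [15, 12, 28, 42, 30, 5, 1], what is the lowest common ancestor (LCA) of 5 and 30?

Tree insertion order: [15, 12, 28, 42, 30, 5, 1]
Tree (level-order array): [15, 12, 28, 5, None, None, 42, 1, None, 30]
In a BST, the LCA of p=5, q=30 is the first node v on the
root-to-leaf path with p <= v <= q (go left if both < v, right if both > v).
Walk from root:
  at 15: 5 <= 15 <= 30, this is the LCA
LCA = 15


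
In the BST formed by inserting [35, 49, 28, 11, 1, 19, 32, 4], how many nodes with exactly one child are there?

Tree built from: [35, 49, 28, 11, 1, 19, 32, 4]
Tree (level-order array): [35, 28, 49, 11, 32, None, None, 1, 19, None, None, None, 4]
Rule: These are nodes with exactly 1 non-null child.
Per-node child counts:
  node 35: 2 child(ren)
  node 28: 2 child(ren)
  node 11: 2 child(ren)
  node 1: 1 child(ren)
  node 4: 0 child(ren)
  node 19: 0 child(ren)
  node 32: 0 child(ren)
  node 49: 0 child(ren)
Matching nodes: [1]
Count of nodes with exactly one child: 1


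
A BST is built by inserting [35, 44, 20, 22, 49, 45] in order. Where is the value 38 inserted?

Starting tree (level order): [35, 20, 44, None, 22, None, 49, None, None, 45]
Insertion path: 35 -> 44
Result: insert 38 as left child of 44
Final tree (level order): [35, 20, 44, None, 22, 38, 49, None, None, None, None, 45]


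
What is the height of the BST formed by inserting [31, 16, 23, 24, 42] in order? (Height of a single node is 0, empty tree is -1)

Insertion order: [31, 16, 23, 24, 42]
Tree (level-order array): [31, 16, 42, None, 23, None, None, None, 24]
Compute height bottom-up (empty subtree = -1):
  height(24) = 1 + max(-1, -1) = 0
  height(23) = 1 + max(-1, 0) = 1
  height(16) = 1 + max(-1, 1) = 2
  height(42) = 1 + max(-1, -1) = 0
  height(31) = 1 + max(2, 0) = 3
Height = 3


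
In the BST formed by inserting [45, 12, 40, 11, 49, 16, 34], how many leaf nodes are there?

Tree built from: [45, 12, 40, 11, 49, 16, 34]
Tree (level-order array): [45, 12, 49, 11, 40, None, None, None, None, 16, None, None, 34]
Rule: A leaf has 0 children.
Per-node child counts:
  node 45: 2 child(ren)
  node 12: 2 child(ren)
  node 11: 0 child(ren)
  node 40: 1 child(ren)
  node 16: 1 child(ren)
  node 34: 0 child(ren)
  node 49: 0 child(ren)
Matching nodes: [11, 34, 49]
Count of leaf nodes: 3


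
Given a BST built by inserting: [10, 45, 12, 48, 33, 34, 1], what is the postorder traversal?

Tree insertion order: [10, 45, 12, 48, 33, 34, 1]
Tree (level-order array): [10, 1, 45, None, None, 12, 48, None, 33, None, None, None, 34]
Postorder traversal: [1, 34, 33, 12, 48, 45, 10]


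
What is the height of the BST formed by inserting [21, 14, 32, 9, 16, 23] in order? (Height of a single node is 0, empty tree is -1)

Insertion order: [21, 14, 32, 9, 16, 23]
Tree (level-order array): [21, 14, 32, 9, 16, 23]
Compute height bottom-up (empty subtree = -1):
  height(9) = 1 + max(-1, -1) = 0
  height(16) = 1 + max(-1, -1) = 0
  height(14) = 1 + max(0, 0) = 1
  height(23) = 1 + max(-1, -1) = 0
  height(32) = 1 + max(0, -1) = 1
  height(21) = 1 + max(1, 1) = 2
Height = 2


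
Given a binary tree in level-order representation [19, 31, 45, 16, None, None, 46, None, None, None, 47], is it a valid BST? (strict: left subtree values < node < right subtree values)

Level-order array: [19, 31, 45, 16, None, None, 46, None, None, None, 47]
Validate using subtree bounds (lo, hi): at each node, require lo < value < hi,
then recurse left with hi=value and right with lo=value.
Preorder trace (stopping at first violation):
  at node 19 with bounds (-inf, +inf): OK
  at node 31 with bounds (-inf, 19): VIOLATION
Node 31 violates its bound: not (-inf < 31 < 19).
Result: Not a valid BST


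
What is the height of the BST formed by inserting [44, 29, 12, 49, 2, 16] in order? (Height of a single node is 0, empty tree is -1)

Insertion order: [44, 29, 12, 49, 2, 16]
Tree (level-order array): [44, 29, 49, 12, None, None, None, 2, 16]
Compute height bottom-up (empty subtree = -1):
  height(2) = 1 + max(-1, -1) = 0
  height(16) = 1 + max(-1, -1) = 0
  height(12) = 1 + max(0, 0) = 1
  height(29) = 1 + max(1, -1) = 2
  height(49) = 1 + max(-1, -1) = 0
  height(44) = 1 + max(2, 0) = 3
Height = 3


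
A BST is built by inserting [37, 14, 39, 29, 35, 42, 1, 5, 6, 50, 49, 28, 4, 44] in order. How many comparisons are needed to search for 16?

Search path for 16: 37 -> 14 -> 29 -> 28
Found: False
Comparisons: 4


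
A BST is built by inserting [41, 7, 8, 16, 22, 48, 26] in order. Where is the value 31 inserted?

Starting tree (level order): [41, 7, 48, None, 8, None, None, None, 16, None, 22, None, 26]
Insertion path: 41 -> 7 -> 8 -> 16 -> 22 -> 26
Result: insert 31 as right child of 26
Final tree (level order): [41, 7, 48, None, 8, None, None, None, 16, None, 22, None, 26, None, 31]


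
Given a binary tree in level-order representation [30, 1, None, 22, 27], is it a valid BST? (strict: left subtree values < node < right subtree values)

Level-order array: [30, 1, None, 22, 27]
Validate using subtree bounds (lo, hi): at each node, require lo < value < hi,
then recurse left with hi=value and right with lo=value.
Preorder trace (stopping at first violation):
  at node 30 with bounds (-inf, +inf): OK
  at node 1 with bounds (-inf, 30): OK
  at node 22 with bounds (-inf, 1): VIOLATION
Node 22 violates its bound: not (-inf < 22 < 1).
Result: Not a valid BST


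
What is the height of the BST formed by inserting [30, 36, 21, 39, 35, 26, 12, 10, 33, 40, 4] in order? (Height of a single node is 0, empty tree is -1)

Insertion order: [30, 36, 21, 39, 35, 26, 12, 10, 33, 40, 4]
Tree (level-order array): [30, 21, 36, 12, 26, 35, 39, 10, None, None, None, 33, None, None, 40, 4]
Compute height bottom-up (empty subtree = -1):
  height(4) = 1 + max(-1, -1) = 0
  height(10) = 1 + max(0, -1) = 1
  height(12) = 1 + max(1, -1) = 2
  height(26) = 1 + max(-1, -1) = 0
  height(21) = 1 + max(2, 0) = 3
  height(33) = 1 + max(-1, -1) = 0
  height(35) = 1 + max(0, -1) = 1
  height(40) = 1 + max(-1, -1) = 0
  height(39) = 1 + max(-1, 0) = 1
  height(36) = 1 + max(1, 1) = 2
  height(30) = 1 + max(3, 2) = 4
Height = 4


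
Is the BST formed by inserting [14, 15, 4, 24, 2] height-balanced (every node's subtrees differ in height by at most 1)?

Tree (level-order array): [14, 4, 15, 2, None, None, 24]
Definition: a tree is height-balanced if, at every node, |h(left) - h(right)| <= 1 (empty subtree has height -1).
Bottom-up per-node check:
  node 2: h_left=-1, h_right=-1, diff=0 [OK], height=0
  node 4: h_left=0, h_right=-1, diff=1 [OK], height=1
  node 24: h_left=-1, h_right=-1, diff=0 [OK], height=0
  node 15: h_left=-1, h_right=0, diff=1 [OK], height=1
  node 14: h_left=1, h_right=1, diff=0 [OK], height=2
All nodes satisfy the balance condition.
Result: Balanced


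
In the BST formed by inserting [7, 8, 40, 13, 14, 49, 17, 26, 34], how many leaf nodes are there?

Tree built from: [7, 8, 40, 13, 14, 49, 17, 26, 34]
Tree (level-order array): [7, None, 8, None, 40, 13, 49, None, 14, None, None, None, 17, None, 26, None, 34]
Rule: A leaf has 0 children.
Per-node child counts:
  node 7: 1 child(ren)
  node 8: 1 child(ren)
  node 40: 2 child(ren)
  node 13: 1 child(ren)
  node 14: 1 child(ren)
  node 17: 1 child(ren)
  node 26: 1 child(ren)
  node 34: 0 child(ren)
  node 49: 0 child(ren)
Matching nodes: [34, 49]
Count of leaf nodes: 2


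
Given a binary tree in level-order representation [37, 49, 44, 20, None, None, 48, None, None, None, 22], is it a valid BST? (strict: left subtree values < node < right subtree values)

Level-order array: [37, 49, 44, 20, None, None, 48, None, None, None, 22]
Validate using subtree bounds (lo, hi): at each node, require lo < value < hi,
then recurse left with hi=value and right with lo=value.
Preorder trace (stopping at first violation):
  at node 37 with bounds (-inf, +inf): OK
  at node 49 with bounds (-inf, 37): VIOLATION
Node 49 violates its bound: not (-inf < 49 < 37).
Result: Not a valid BST


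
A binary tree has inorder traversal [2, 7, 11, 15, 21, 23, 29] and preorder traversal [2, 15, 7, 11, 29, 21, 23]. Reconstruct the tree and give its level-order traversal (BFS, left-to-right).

Inorder:  [2, 7, 11, 15, 21, 23, 29]
Preorder: [2, 15, 7, 11, 29, 21, 23]
Algorithm: preorder visits root first, so consume preorder in order;
for each root, split the current inorder slice at that value into
left-subtree inorder and right-subtree inorder, then recurse.
Recursive splits:
  root=2; inorder splits into left=[], right=[7, 11, 15, 21, 23, 29]
  root=15; inorder splits into left=[7, 11], right=[21, 23, 29]
  root=7; inorder splits into left=[], right=[11]
  root=11; inorder splits into left=[], right=[]
  root=29; inorder splits into left=[21, 23], right=[]
  root=21; inorder splits into left=[], right=[23]
  root=23; inorder splits into left=[], right=[]
Reconstructed level-order: [2, 15, 7, 29, 11, 21, 23]


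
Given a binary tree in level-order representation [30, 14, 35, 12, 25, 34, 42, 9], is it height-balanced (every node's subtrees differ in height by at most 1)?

Tree (level-order array): [30, 14, 35, 12, 25, 34, 42, 9]
Definition: a tree is height-balanced if, at every node, |h(left) - h(right)| <= 1 (empty subtree has height -1).
Bottom-up per-node check:
  node 9: h_left=-1, h_right=-1, diff=0 [OK], height=0
  node 12: h_left=0, h_right=-1, diff=1 [OK], height=1
  node 25: h_left=-1, h_right=-1, diff=0 [OK], height=0
  node 14: h_left=1, h_right=0, diff=1 [OK], height=2
  node 34: h_left=-1, h_right=-1, diff=0 [OK], height=0
  node 42: h_left=-1, h_right=-1, diff=0 [OK], height=0
  node 35: h_left=0, h_right=0, diff=0 [OK], height=1
  node 30: h_left=2, h_right=1, diff=1 [OK], height=3
All nodes satisfy the balance condition.
Result: Balanced


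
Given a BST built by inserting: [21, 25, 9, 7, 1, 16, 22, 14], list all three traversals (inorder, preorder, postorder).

Tree insertion order: [21, 25, 9, 7, 1, 16, 22, 14]
Tree (level-order array): [21, 9, 25, 7, 16, 22, None, 1, None, 14]
Inorder (L, root, R): [1, 7, 9, 14, 16, 21, 22, 25]
Preorder (root, L, R): [21, 9, 7, 1, 16, 14, 25, 22]
Postorder (L, R, root): [1, 7, 14, 16, 9, 22, 25, 21]


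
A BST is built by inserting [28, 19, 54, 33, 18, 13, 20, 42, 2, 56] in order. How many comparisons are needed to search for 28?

Search path for 28: 28
Found: True
Comparisons: 1


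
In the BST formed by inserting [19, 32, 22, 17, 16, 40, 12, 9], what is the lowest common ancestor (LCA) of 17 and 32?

Tree insertion order: [19, 32, 22, 17, 16, 40, 12, 9]
Tree (level-order array): [19, 17, 32, 16, None, 22, 40, 12, None, None, None, None, None, 9]
In a BST, the LCA of p=17, q=32 is the first node v on the
root-to-leaf path with p <= v <= q (go left if both < v, right if both > v).
Walk from root:
  at 19: 17 <= 19 <= 32, this is the LCA
LCA = 19


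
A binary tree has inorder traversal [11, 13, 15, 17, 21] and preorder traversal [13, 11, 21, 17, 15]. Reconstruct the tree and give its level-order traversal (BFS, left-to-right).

Inorder:  [11, 13, 15, 17, 21]
Preorder: [13, 11, 21, 17, 15]
Algorithm: preorder visits root first, so consume preorder in order;
for each root, split the current inorder slice at that value into
left-subtree inorder and right-subtree inorder, then recurse.
Recursive splits:
  root=13; inorder splits into left=[11], right=[15, 17, 21]
  root=11; inorder splits into left=[], right=[]
  root=21; inorder splits into left=[15, 17], right=[]
  root=17; inorder splits into left=[15], right=[]
  root=15; inorder splits into left=[], right=[]
Reconstructed level-order: [13, 11, 21, 17, 15]


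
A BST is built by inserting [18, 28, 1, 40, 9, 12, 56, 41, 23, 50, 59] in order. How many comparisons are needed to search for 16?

Search path for 16: 18 -> 1 -> 9 -> 12
Found: False
Comparisons: 4


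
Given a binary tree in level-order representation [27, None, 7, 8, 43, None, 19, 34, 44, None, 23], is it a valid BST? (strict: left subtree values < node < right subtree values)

Level-order array: [27, None, 7, 8, 43, None, 19, 34, 44, None, 23]
Validate using subtree bounds (lo, hi): at each node, require lo < value < hi,
then recurse left with hi=value and right with lo=value.
Preorder trace (stopping at first violation):
  at node 27 with bounds (-inf, +inf): OK
  at node 7 with bounds (27, +inf): VIOLATION
Node 7 violates its bound: not (27 < 7 < +inf).
Result: Not a valid BST


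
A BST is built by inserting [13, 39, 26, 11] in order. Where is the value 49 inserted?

Starting tree (level order): [13, 11, 39, None, None, 26]
Insertion path: 13 -> 39
Result: insert 49 as right child of 39
Final tree (level order): [13, 11, 39, None, None, 26, 49]


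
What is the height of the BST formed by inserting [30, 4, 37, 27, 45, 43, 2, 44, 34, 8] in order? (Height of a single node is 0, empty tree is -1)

Insertion order: [30, 4, 37, 27, 45, 43, 2, 44, 34, 8]
Tree (level-order array): [30, 4, 37, 2, 27, 34, 45, None, None, 8, None, None, None, 43, None, None, None, None, 44]
Compute height bottom-up (empty subtree = -1):
  height(2) = 1 + max(-1, -1) = 0
  height(8) = 1 + max(-1, -1) = 0
  height(27) = 1 + max(0, -1) = 1
  height(4) = 1 + max(0, 1) = 2
  height(34) = 1 + max(-1, -1) = 0
  height(44) = 1 + max(-1, -1) = 0
  height(43) = 1 + max(-1, 0) = 1
  height(45) = 1 + max(1, -1) = 2
  height(37) = 1 + max(0, 2) = 3
  height(30) = 1 + max(2, 3) = 4
Height = 4


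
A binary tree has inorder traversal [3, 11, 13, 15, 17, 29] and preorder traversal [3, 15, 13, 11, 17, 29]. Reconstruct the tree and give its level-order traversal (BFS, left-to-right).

Inorder:  [3, 11, 13, 15, 17, 29]
Preorder: [3, 15, 13, 11, 17, 29]
Algorithm: preorder visits root first, so consume preorder in order;
for each root, split the current inorder slice at that value into
left-subtree inorder and right-subtree inorder, then recurse.
Recursive splits:
  root=3; inorder splits into left=[], right=[11, 13, 15, 17, 29]
  root=15; inorder splits into left=[11, 13], right=[17, 29]
  root=13; inorder splits into left=[11], right=[]
  root=11; inorder splits into left=[], right=[]
  root=17; inorder splits into left=[], right=[29]
  root=29; inorder splits into left=[], right=[]
Reconstructed level-order: [3, 15, 13, 17, 11, 29]


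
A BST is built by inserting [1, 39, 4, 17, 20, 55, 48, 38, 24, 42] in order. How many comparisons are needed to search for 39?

Search path for 39: 1 -> 39
Found: True
Comparisons: 2


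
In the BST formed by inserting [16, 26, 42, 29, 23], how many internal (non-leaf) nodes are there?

Tree built from: [16, 26, 42, 29, 23]
Tree (level-order array): [16, None, 26, 23, 42, None, None, 29]
Rule: An internal node has at least one child.
Per-node child counts:
  node 16: 1 child(ren)
  node 26: 2 child(ren)
  node 23: 0 child(ren)
  node 42: 1 child(ren)
  node 29: 0 child(ren)
Matching nodes: [16, 26, 42]
Count of internal (non-leaf) nodes: 3


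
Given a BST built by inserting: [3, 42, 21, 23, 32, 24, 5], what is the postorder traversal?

Tree insertion order: [3, 42, 21, 23, 32, 24, 5]
Tree (level-order array): [3, None, 42, 21, None, 5, 23, None, None, None, 32, 24]
Postorder traversal: [5, 24, 32, 23, 21, 42, 3]


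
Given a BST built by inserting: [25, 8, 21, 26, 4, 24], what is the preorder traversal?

Tree insertion order: [25, 8, 21, 26, 4, 24]
Tree (level-order array): [25, 8, 26, 4, 21, None, None, None, None, None, 24]
Preorder traversal: [25, 8, 4, 21, 24, 26]


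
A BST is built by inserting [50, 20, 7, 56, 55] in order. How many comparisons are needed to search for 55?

Search path for 55: 50 -> 56 -> 55
Found: True
Comparisons: 3


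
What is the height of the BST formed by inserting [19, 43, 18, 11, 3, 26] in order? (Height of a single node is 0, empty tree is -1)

Insertion order: [19, 43, 18, 11, 3, 26]
Tree (level-order array): [19, 18, 43, 11, None, 26, None, 3]
Compute height bottom-up (empty subtree = -1):
  height(3) = 1 + max(-1, -1) = 0
  height(11) = 1 + max(0, -1) = 1
  height(18) = 1 + max(1, -1) = 2
  height(26) = 1 + max(-1, -1) = 0
  height(43) = 1 + max(0, -1) = 1
  height(19) = 1 + max(2, 1) = 3
Height = 3


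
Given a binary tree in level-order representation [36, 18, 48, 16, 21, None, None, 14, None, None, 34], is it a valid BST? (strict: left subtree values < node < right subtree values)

Level-order array: [36, 18, 48, 16, 21, None, None, 14, None, None, 34]
Validate using subtree bounds (lo, hi): at each node, require lo < value < hi,
then recurse left with hi=value and right with lo=value.
Preorder trace (stopping at first violation):
  at node 36 with bounds (-inf, +inf): OK
  at node 18 with bounds (-inf, 36): OK
  at node 16 with bounds (-inf, 18): OK
  at node 14 with bounds (-inf, 16): OK
  at node 21 with bounds (18, 36): OK
  at node 34 with bounds (21, 36): OK
  at node 48 with bounds (36, +inf): OK
No violation found at any node.
Result: Valid BST


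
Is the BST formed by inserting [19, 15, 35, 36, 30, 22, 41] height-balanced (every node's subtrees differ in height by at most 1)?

Tree (level-order array): [19, 15, 35, None, None, 30, 36, 22, None, None, 41]
Definition: a tree is height-balanced if, at every node, |h(left) - h(right)| <= 1 (empty subtree has height -1).
Bottom-up per-node check:
  node 15: h_left=-1, h_right=-1, diff=0 [OK], height=0
  node 22: h_left=-1, h_right=-1, diff=0 [OK], height=0
  node 30: h_left=0, h_right=-1, diff=1 [OK], height=1
  node 41: h_left=-1, h_right=-1, diff=0 [OK], height=0
  node 36: h_left=-1, h_right=0, diff=1 [OK], height=1
  node 35: h_left=1, h_right=1, diff=0 [OK], height=2
  node 19: h_left=0, h_right=2, diff=2 [FAIL (|0-2|=2 > 1)], height=3
Node 19 violates the condition: |0 - 2| = 2 > 1.
Result: Not balanced


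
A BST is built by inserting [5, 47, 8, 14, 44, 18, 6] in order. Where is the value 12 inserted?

Starting tree (level order): [5, None, 47, 8, None, 6, 14, None, None, None, 44, 18]
Insertion path: 5 -> 47 -> 8 -> 14
Result: insert 12 as left child of 14
Final tree (level order): [5, None, 47, 8, None, 6, 14, None, None, 12, 44, None, None, 18]


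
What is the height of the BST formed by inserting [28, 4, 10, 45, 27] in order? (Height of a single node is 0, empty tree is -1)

Insertion order: [28, 4, 10, 45, 27]
Tree (level-order array): [28, 4, 45, None, 10, None, None, None, 27]
Compute height bottom-up (empty subtree = -1):
  height(27) = 1 + max(-1, -1) = 0
  height(10) = 1 + max(-1, 0) = 1
  height(4) = 1 + max(-1, 1) = 2
  height(45) = 1 + max(-1, -1) = 0
  height(28) = 1 + max(2, 0) = 3
Height = 3


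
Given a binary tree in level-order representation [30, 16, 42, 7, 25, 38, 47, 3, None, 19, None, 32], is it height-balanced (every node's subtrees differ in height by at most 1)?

Tree (level-order array): [30, 16, 42, 7, 25, 38, 47, 3, None, 19, None, 32]
Definition: a tree is height-balanced if, at every node, |h(left) - h(right)| <= 1 (empty subtree has height -1).
Bottom-up per-node check:
  node 3: h_left=-1, h_right=-1, diff=0 [OK], height=0
  node 7: h_left=0, h_right=-1, diff=1 [OK], height=1
  node 19: h_left=-1, h_right=-1, diff=0 [OK], height=0
  node 25: h_left=0, h_right=-1, diff=1 [OK], height=1
  node 16: h_left=1, h_right=1, diff=0 [OK], height=2
  node 32: h_left=-1, h_right=-1, diff=0 [OK], height=0
  node 38: h_left=0, h_right=-1, diff=1 [OK], height=1
  node 47: h_left=-1, h_right=-1, diff=0 [OK], height=0
  node 42: h_left=1, h_right=0, diff=1 [OK], height=2
  node 30: h_left=2, h_right=2, diff=0 [OK], height=3
All nodes satisfy the balance condition.
Result: Balanced


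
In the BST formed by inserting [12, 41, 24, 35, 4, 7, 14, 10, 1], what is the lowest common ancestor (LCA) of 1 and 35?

Tree insertion order: [12, 41, 24, 35, 4, 7, 14, 10, 1]
Tree (level-order array): [12, 4, 41, 1, 7, 24, None, None, None, None, 10, 14, 35]
In a BST, the LCA of p=1, q=35 is the first node v on the
root-to-leaf path with p <= v <= q (go left if both < v, right if both > v).
Walk from root:
  at 12: 1 <= 12 <= 35, this is the LCA
LCA = 12


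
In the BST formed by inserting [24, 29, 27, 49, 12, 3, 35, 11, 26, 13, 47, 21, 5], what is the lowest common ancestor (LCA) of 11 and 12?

Tree insertion order: [24, 29, 27, 49, 12, 3, 35, 11, 26, 13, 47, 21, 5]
Tree (level-order array): [24, 12, 29, 3, 13, 27, 49, None, 11, None, 21, 26, None, 35, None, 5, None, None, None, None, None, None, 47]
In a BST, the LCA of p=11, q=12 is the first node v on the
root-to-leaf path with p <= v <= q (go left if both < v, right if both > v).
Walk from root:
  at 24: both 11 and 12 < 24, go left
  at 12: 11 <= 12 <= 12, this is the LCA
LCA = 12


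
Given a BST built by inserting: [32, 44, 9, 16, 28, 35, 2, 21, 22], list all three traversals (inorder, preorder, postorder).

Tree insertion order: [32, 44, 9, 16, 28, 35, 2, 21, 22]
Tree (level-order array): [32, 9, 44, 2, 16, 35, None, None, None, None, 28, None, None, 21, None, None, 22]
Inorder (L, root, R): [2, 9, 16, 21, 22, 28, 32, 35, 44]
Preorder (root, L, R): [32, 9, 2, 16, 28, 21, 22, 44, 35]
Postorder (L, R, root): [2, 22, 21, 28, 16, 9, 35, 44, 32]


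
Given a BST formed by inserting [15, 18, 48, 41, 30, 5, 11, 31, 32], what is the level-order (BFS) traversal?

Tree insertion order: [15, 18, 48, 41, 30, 5, 11, 31, 32]
Tree (level-order array): [15, 5, 18, None, 11, None, 48, None, None, 41, None, 30, None, None, 31, None, 32]
BFS from the root, enqueuing left then right child of each popped node:
  queue [15] -> pop 15, enqueue [5, 18], visited so far: [15]
  queue [5, 18] -> pop 5, enqueue [11], visited so far: [15, 5]
  queue [18, 11] -> pop 18, enqueue [48], visited so far: [15, 5, 18]
  queue [11, 48] -> pop 11, enqueue [none], visited so far: [15, 5, 18, 11]
  queue [48] -> pop 48, enqueue [41], visited so far: [15, 5, 18, 11, 48]
  queue [41] -> pop 41, enqueue [30], visited so far: [15, 5, 18, 11, 48, 41]
  queue [30] -> pop 30, enqueue [31], visited so far: [15, 5, 18, 11, 48, 41, 30]
  queue [31] -> pop 31, enqueue [32], visited so far: [15, 5, 18, 11, 48, 41, 30, 31]
  queue [32] -> pop 32, enqueue [none], visited so far: [15, 5, 18, 11, 48, 41, 30, 31, 32]
Result: [15, 5, 18, 11, 48, 41, 30, 31, 32]


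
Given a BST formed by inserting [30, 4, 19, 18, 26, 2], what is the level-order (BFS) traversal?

Tree insertion order: [30, 4, 19, 18, 26, 2]
Tree (level-order array): [30, 4, None, 2, 19, None, None, 18, 26]
BFS from the root, enqueuing left then right child of each popped node:
  queue [30] -> pop 30, enqueue [4], visited so far: [30]
  queue [4] -> pop 4, enqueue [2, 19], visited so far: [30, 4]
  queue [2, 19] -> pop 2, enqueue [none], visited so far: [30, 4, 2]
  queue [19] -> pop 19, enqueue [18, 26], visited so far: [30, 4, 2, 19]
  queue [18, 26] -> pop 18, enqueue [none], visited so far: [30, 4, 2, 19, 18]
  queue [26] -> pop 26, enqueue [none], visited so far: [30, 4, 2, 19, 18, 26]
Result: [30, 4, 2, 19, 18, 26]


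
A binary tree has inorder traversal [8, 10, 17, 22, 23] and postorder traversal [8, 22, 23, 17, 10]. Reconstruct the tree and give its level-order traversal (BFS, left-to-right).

Inorder:   [8, 10, 17, 22, 23]
Postorder: [8, 22, 23, 17, 10]
Algorithm: postorder visits root last, so walk postorder right-to-left;
each value is the root of the current inorder slice — split it at that
value, recurse on the right subtree first, then the left.
Recursive splits:
  root=10; inorder splits into left=[8], right=[17, 22, 23]
  root=17; inorder splits into left=[], right=[22, 23]
  root=23; inorder splits into left=[22], right=[]
  root=22; inorder splits into left=[], right=[]
  root=8; inorder splits into left=[], right=[]
Reconstructed level-order: [10, 8, 17, 23, 22]


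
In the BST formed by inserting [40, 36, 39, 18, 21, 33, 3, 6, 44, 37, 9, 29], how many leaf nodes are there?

Tree built from: [40, 36, 39, 18, 21, 33, 3, 6, 44, 37, 9, 29]
Tree (level-order array): [40, 36, 44, 18, 39, None, None, 3, 21, 37, None, None, 6, None, 33, None, None, None, 9, 29]
Rule: A leaf has 0 children.
Per-node child counts:
  node 40: 2 child(ren)
  node 36: 2 child(ren)
  node 18: 2 child(ren)
  node 3: 1 child(ren)
  node 6: 1 child(ren)
  node 9: 0 child(ren)
  node 21: 1 child(ren)
  node 33: 1 child(ren)
  node 29: 0 child(ren)
  node 39: 1 child(ren)
  node 37: 0 child(ren)
  node 44: 0 child(ren)
Matching nodes: [9, 29, 37, 44]
Count of leaf nodes: 4


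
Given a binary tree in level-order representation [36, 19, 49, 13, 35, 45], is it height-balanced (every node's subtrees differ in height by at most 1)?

Tree (level-order array): [36, 19, 49, 13, 35, 45]
Definition: a tree is height-balanced if, at every node, |h(left) - h(right)| <= 1 (empty subtree has height -1).
Bottom-up per-node check:
  node 13: h_left=-1, h_right=-1, diff=0 [OK], height=0
  node 35: h_left=-1, h_right=-1, diff=0 [OK], height=0
  node 19: h_left=0, h_right=0, diff=0 [OK], height=1
  node 45: h_left=-1, h_right=-1, diff=0 [OK], height=0
  node 49: h_left=0, h_right=-1, diff=1 [OK], height=1
  node 36: h_left=1, h_right=1, diff=0 [OK], height=2
All nodes satisfy the balance condition.
Result: Balanced


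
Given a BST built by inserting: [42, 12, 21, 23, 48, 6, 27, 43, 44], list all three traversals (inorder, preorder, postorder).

Tree insertion order: [42, 12, 21, 23, 48, 6, 27, 43, 44]
Tree (level-order array): [42, 12, 48, 6, 21, 43, None, None, None, None, 23, None, 44, None, 27]
Inorder (L, root, R): [6, 12, 21, 23, 27, 42, 43, 44, 48]
Preorder (root, L, R): [42, 12, 6, 21, 23, 27, 48, 43, 44]
Postorder (L, R, root): [6, 27, 23, 21, 12, 44, 43, 48, 42]


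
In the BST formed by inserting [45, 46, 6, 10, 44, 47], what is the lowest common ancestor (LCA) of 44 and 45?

Tree insertion order: [45, 46, 6, 10, 44, 47]
Tree (level-order array): [45, 6, 46, None, 10, None, 47, None, 44]
In a BST, the LCA of p=44, q=45 is the first node v on the
root-to-leaf path with p <= v <= q (go left if both < v, right if both > v).
Walk from root:
  at 45: 44 <= 45 <= 45, this is the LCA
LCA = 45


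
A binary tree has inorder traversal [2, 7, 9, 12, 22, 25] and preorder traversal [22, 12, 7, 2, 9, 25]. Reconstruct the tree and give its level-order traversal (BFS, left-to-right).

Inorder:  [2, 7, 9, 12, 22, 25]
Preorder: [22, 12, 7, 2, 9, 25]
Algorithm: preorder visits root first, so consume preorder in order;
for each root, split the current inorder slice at that value into
left-subtree inorder and right-subtree inorder, then recurse.
Recursive splits:
  root=22; inorder splits into left=[2, 7, 9, 12], right=[25]
  root=12; inorder splits into left=[2, 7, 9], right=[]
  root=7; inorder splits into left=[2], right=[9]
  root=2; inorder splits into left=[], right=[]
  root=9; inorder splits into left=[], right=[]
  root=25; inorder splits into left=[], right=[]
Reconstructed level-order: [22, 12, 25, 7, 2, 9]


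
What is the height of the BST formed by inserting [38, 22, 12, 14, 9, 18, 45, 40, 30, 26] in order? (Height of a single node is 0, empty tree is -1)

Insertion order: [38, 22, 12, 14, 9, 18, 45, 40, 30, 26]
Tree (level-order array): [38, 22, 45, 12, 30, 40, None, 9, 14, 26, None, None, None, None, None, None, 18]
Compute height bottom-up (empty subtree = -1):
  height(9) = 1 + max(-1, -1) = 0
  height(18) = 1 + max(-1, -1) = 0
  height(14) = 1 + max(-1, 0) = 1
  height(12) = 1 + max(0, 1) = 2
  height(26) = 1 + max(-1, -1) = 0
  height(30) = 1 + max(0, -1) = 1
  height(22) = 1 + max(2, 1) = 3
  height(40) = 1 + max(-1, -1) = 0
  height(45) = 1 + max(0, -1) = 1
  height(38) = 1 + max(3, 1) = 4
Height = 4


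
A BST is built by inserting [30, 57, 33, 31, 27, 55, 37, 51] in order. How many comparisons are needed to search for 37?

Search path for 37: 30 -> 57 -> 33 -> 55 -> 37
Found: True
Comparisons: 5


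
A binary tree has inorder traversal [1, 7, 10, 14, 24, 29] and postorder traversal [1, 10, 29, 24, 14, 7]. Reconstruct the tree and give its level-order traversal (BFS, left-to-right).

Inorder:   [1, 7, 10, 14, 24, 29]
Postorder: [1, 10, 29, 24, 14, 7]
Algorithm: postorder visits root last, so walk postorder right-to-left;
each value is the root of the current inorder slice — split it at that
value, recurse on the right subtree first, then the left.
Recursive splits:
  root=7; inorder splits into left=[1], right=[10, 14, 24, 29]
  root=14; inorder splits into left=[10], right=[24, 29]
  root=24; inorder splits into left=[], right=[29]
  root=29; inorder splits into left=[], right=[]
  root=10; inorder splits into left=[], right=[]
  root=1; inorder splits into left=[], right=[]
Reconstructed level-order: [7, 1, 14, 10, 24, 29]


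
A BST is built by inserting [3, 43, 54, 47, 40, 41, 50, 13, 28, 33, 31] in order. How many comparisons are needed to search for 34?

Search path for 34: 3 -> 43 -> 40 -> 13 -> 28 -> 33
Found: False
Comparisons: 6


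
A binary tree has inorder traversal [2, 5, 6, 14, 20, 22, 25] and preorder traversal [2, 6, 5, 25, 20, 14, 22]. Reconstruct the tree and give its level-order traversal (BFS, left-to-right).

Inorder:  [2, 5, 6, 14, 20, 22, 25]
Preorder: [2, 6, 5, 25, 20, 14, 22]
Algorithm: preorder visits root first, so consume preorder in order;
for each root, split the current inorder slice at that value into
left-subtree inorder and right-subtree inorder, then recurse.
Recursive splits:
  root=2; inorder splits into left=[], right=[5, 6, 14, 20, 22, 25]
  root=6; inorder splits into left=[5], right=[14, 20, 22, 25]
  root=5; inorder splits into left=[], right=[]
  root=25; inorder splits into left=[14, 20, 22], right=[]
  root=20; inorder splits into left=[14], right=[22]
  root=14; inorder splits into left=[], right=[]
  root=22; inorder splits into left=[], right=[]
Reconstructed level-order: [2, 6, 5, 25, 20, 14, 22]


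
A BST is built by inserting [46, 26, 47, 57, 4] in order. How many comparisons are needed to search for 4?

Search path for 4: 46 -> 26 -> 4
Found: True
Comparisons: 3
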